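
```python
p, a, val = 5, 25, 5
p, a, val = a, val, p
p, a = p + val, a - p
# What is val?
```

Trace:
`p, a, val = 5, 25, 5` → p = 5; a = 25; val = 5
`p, a, val = a, val, p` → p = 25; a = 5; val = 5
`p, a = p + val, a - p` → p = 30; a = -20
So val = 5

Answer: 5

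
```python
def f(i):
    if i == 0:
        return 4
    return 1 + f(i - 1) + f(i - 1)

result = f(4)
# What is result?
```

f(i) = 1 + 2·f(i-1), f(0)=4. Closed form: (4+1)·2^4 - 1 = 79.

Answer: 79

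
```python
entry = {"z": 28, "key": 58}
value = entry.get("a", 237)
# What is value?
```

Trace:
`entry = {"z": 28, "key": 58}` → entry = {'z': 28, 'key': 58}
`value = entry.get("a", 237)` → value = 237
So value = 237

Answer: 237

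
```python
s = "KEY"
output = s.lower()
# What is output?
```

Trace:
`s = "KEY"` → s = 'KEY'
`output = s.lower()` → output = 'key'
So output = 'key'

Answer: 'key'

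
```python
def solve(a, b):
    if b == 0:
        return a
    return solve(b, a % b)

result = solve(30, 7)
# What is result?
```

solve(30, 7) -> solve(7, 2) -> solve(2, 1) -> solve(1, 0) -> 1

Answer: 1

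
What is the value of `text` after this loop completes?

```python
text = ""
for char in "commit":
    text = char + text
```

Reverse 'commit'
`text` takes the values: "" → "c" → "oc" → "moc" → "mmoc" → "immoc" → "timmoc"

Answer: "timmoc"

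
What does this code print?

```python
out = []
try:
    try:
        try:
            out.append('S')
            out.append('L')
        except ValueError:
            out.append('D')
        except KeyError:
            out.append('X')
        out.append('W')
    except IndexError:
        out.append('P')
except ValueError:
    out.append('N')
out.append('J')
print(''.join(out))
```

Execution trace: 'S' (inner try body) → 'L' (inner try body, no exception) → 'W' (try body, no exception) → 'J' (after the try/except). Output: SLWJ

Answer: SLWJ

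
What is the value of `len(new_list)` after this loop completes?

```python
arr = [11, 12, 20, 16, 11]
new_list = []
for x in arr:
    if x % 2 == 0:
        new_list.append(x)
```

Count even numbers in [11, 12, 20, 16, 11]
`new_list` takes the values: [] → [12] → [12, 20] → [12, 20, 16]
So `len(new_list)` = 3

Answer: 3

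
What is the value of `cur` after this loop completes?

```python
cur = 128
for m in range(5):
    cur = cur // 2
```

Halve 5 times: 128 // 2^5 = 4
`cur` takes the values: 128 → 64 → 32 → 16 → 8 → 4

Answer: 4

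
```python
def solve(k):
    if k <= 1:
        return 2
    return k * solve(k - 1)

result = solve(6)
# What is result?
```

solve(6) = 6 * 5 * 4 * 3 * 2 * 2 = 1440

Answer: 1440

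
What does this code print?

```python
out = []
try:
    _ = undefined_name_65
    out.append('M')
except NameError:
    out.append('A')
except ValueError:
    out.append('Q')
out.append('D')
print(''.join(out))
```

Execution trace: 'A' (except NameError) → 'D' (after the try/except). Output: AD

Answer: AD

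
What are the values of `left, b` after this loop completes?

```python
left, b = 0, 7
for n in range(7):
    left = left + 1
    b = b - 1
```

left goes 0→7, b goes 7→0
`left, b` takes the values: (0, 7) → (1, 7) → (1, 6) → (2, 6) → (2, 5) → (3, 5) → (3, 4) → (4, 4) → (4, 3) → (5, 3) → (5, 2) → (6, 2) → (6, 1) → (7, 1) → (7, 0)

Answer: 7, 0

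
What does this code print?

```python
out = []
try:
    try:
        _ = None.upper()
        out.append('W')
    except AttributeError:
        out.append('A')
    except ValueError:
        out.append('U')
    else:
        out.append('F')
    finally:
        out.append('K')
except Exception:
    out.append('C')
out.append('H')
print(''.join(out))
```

Execution trace: 'A' (inner except AttributeError) → 'K' (inner finally) → 'H' (after the try/except). Output: AKH

Answer: AKH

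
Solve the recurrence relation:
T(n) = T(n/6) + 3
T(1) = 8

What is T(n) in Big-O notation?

Each step divides n by 6 and adds 3. After log_6(n) steps we reach T(1)=8. So T(n) = 3·log_6(n) + 8 = O(log n).

Answer: O(log n)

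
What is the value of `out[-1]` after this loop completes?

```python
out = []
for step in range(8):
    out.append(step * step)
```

Last element of squares 0 to 7
`out` takes the values: [] → [0] → [0, 1] → [0, 1, 4] → [0, 1, 4, 9] → [0, 1, 4, 9, 16] → [0, 1, 4, 9, 16, 25] → [0, 1, 4, 9, 16, 25, 36] → [0, 1, 4, 9, 16, 25, 36, 49]
So `out[-1]` = 49

Answer: 49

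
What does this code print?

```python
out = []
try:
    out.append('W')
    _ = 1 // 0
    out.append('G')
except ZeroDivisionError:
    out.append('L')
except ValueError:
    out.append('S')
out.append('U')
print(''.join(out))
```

Execution trace: 'W' (try body) → 'L' (except ZeroDivisionError) → 'U' (after the try/except). Output: WLU

Answer: WLU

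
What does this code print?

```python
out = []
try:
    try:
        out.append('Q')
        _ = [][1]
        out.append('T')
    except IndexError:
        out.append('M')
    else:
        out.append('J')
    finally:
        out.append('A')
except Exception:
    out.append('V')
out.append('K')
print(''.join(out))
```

Execution trace: 'Q' (inner try body) → 'M' (inner except IndexError) → 'A' (inner finally) → 'K' (after the try/except). Output: QMAK

Answer: QMAK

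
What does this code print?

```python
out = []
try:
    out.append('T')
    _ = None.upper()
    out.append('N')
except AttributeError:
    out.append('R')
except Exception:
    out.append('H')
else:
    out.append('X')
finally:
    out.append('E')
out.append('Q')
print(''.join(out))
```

Execution trace: 'T' (try body) → 'R' (except AttributeError) → 'E' (finally) → 'Q' (after the try/except). Output: TREQ

Answer: TREQ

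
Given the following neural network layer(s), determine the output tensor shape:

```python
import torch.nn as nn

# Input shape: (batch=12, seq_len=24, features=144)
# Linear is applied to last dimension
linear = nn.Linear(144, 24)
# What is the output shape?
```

Input: (12, 24, 144) -> Output: (12, 24, 24)

Answer: (12, 24, 24)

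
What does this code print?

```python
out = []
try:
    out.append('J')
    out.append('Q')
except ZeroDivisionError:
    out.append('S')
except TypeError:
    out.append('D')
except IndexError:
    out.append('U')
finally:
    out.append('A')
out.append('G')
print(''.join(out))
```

Execution trace: 'J' (try body) → 'Q' (try body, no exception) → 'A' (finally) → 'G' (after the try/except). Output: JQAG

Answer: JQAG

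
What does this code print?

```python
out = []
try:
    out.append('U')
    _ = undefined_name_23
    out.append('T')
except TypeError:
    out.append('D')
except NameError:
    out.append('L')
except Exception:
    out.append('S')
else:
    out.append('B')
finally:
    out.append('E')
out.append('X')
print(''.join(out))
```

Execution trace: 'U' (try body) → 'L' (except NameError) → 'E' (finally) → 'X' (after the try/except). Output: ULEX

Answer: ULEX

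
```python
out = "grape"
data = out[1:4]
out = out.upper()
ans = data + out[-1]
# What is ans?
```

Trace:
`out = "grape"` → out = 'grape'
`data = out[1:4]` → data = 'rap'
`out = out.upper()` → out = 'GRAPE'
`ans = data + out[-1]` → ans = 'rapE'
So ans = 'rapE'

Answer: 'rapE'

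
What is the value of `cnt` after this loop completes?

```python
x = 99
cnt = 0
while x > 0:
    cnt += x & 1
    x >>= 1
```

Count set bits in 99 (binary: 0b1100011)
`cnt` takes the values: 0 → 1 → 2 → 3 → 4

Answer: 4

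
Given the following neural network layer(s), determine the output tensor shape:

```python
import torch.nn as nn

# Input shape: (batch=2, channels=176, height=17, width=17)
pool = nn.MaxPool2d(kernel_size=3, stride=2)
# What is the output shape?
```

Input: (2, 176, 17, 17) -> Output: (2, 176, 8, 8)

Answer: (2, 176, 8, 8)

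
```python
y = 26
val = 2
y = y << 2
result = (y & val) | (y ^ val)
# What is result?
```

Trace:
`y = 26` → y = 26
`val = 2` → val = 2
`y = y << 2` → y = 104
`result = (y & val) | (y ^ val)` → result = 106
So result = 106

Answer: 106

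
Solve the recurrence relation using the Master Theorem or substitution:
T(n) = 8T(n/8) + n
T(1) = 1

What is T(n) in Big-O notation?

By Master Theorem: a=8, b=8, f(n)=n. Since log_8(8) = 1 and f(n) = Θ(n^1), Case 2 applies. T(n) = O(n log n).

Answer: O(n log n)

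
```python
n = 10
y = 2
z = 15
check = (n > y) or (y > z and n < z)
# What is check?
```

Trace:
`n = 10` → n = 10
`y = 2` → y = 2
`z = 15` → z = 15
`check = (n > y) or (y > z and n < z)` → check = True
So check = True

Answer: True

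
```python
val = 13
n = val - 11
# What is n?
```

Trace:
`val = 13` → val = 13
`n = val - 11` → n = 2
So n = 2

Answer: 2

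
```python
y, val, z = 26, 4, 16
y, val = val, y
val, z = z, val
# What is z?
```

Trace:
`y, val, z = 26, 4, 16` → y = 26; val = 4; z = 16
`y, val = val, y` → y = 4; val = 26
`val, z = z, val` → val = 16; z = 26
So z = 26

Answer: 26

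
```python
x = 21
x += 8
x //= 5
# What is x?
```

Trace:
`x = 21` → x = 21
`x += 8` → x = 29
`x //= 5` → x = 5
So x = 5

Answer: 5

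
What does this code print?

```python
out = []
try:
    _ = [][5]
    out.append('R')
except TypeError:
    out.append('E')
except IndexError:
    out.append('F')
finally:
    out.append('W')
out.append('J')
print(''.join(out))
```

Execution trace: 'F' (except IndexError) → 'W' (finally) → 'J' (after the try/except). Output: FWJ

Answer: FWJ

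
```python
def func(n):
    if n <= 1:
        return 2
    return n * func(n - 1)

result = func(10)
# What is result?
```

func(10) = 10 * 9 * 8 * 7 * 6 * 5 * 4 * 3 * 2 * 2 = 7257600

Answer: 7257600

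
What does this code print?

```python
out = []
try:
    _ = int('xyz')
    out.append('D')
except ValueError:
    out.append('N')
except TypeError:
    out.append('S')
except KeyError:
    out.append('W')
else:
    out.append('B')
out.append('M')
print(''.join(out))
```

Execution trace: 'N' (except ValueError) → 'M' (after the try/except). Output: NM

Answer: NM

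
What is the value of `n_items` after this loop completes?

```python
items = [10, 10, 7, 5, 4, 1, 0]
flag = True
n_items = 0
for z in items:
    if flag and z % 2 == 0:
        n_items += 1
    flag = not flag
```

Count even values at even positions
`n_items` takes the values: 0 → 1 → 2 → 3

Answer: 3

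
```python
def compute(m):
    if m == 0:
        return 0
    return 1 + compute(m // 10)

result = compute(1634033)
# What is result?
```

Count of digits of 1634033: 7

Answer: 7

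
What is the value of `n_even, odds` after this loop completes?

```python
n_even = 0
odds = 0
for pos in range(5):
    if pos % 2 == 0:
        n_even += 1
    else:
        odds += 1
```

Count evens and odds in range(5)
`n_even, odds` takes the values: (0, 0) → (1, 0) → (1, 1) → (2, 1) → (2, 2) → (3, 2)

Answer: 3, 2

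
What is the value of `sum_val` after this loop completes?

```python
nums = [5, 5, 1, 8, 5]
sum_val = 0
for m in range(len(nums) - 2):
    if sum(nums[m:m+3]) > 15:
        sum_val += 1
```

Count windows with sum > 15
`sum_val` takes the values: 0

Answer: 0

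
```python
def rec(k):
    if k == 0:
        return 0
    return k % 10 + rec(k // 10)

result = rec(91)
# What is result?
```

Sum of digits of 91: 1 + 9 = 10

Answer: 10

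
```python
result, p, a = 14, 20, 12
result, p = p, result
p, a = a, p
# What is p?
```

Trace:
`result, p, a = 14, 20, 12` → result = 14; p = 20; a = 12
`result, p = p, result` → result = 20; p = 14
`p, a = a, p` → p = 12; a = 14
So p = 12

Answer: 12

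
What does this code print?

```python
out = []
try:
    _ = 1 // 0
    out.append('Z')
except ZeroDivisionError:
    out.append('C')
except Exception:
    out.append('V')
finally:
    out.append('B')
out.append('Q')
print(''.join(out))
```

Execution trace: 'C' (except ZeroDivisionError) → 'B' (finally) → 'Q' (after the try/except). Output: CBQ

Answer: CBQ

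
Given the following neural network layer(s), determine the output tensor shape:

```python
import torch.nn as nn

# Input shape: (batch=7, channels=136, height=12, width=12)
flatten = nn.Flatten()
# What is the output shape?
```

Input: (7, 136, 12, 12) -> Output: (7, 19584)

Answer: (7, 19584)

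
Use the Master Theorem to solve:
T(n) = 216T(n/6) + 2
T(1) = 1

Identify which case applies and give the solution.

a=216, b=6, f(n)=2. log_6(216) = 3. Since c=0 < 3, Case 1 applies: T(n) = Θ(n^log_b(a)) = O(n^3).

Answer: O(n^3) - Case 1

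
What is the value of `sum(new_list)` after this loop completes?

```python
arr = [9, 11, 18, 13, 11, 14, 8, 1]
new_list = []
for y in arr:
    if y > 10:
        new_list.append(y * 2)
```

Sum of doubled values > 10
`new_list` takes the values: [] → [22] → [22, 36] → [22, 36, 26] → [22, 36, 26, 22] → [22, 36, 26, 22, 28]
So `sum(new_list)` = 134

Answer: 134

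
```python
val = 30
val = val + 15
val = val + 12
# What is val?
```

Trace:
`val = 30` → val = 30
`val = val + 15` → val = 45
`val = val + 12` → val = 57
So val = 57

Answer: 57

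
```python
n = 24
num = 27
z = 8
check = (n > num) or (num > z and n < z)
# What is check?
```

Trace:
`n = 24` → n = 24
`num = 27` → num = 27
`z = 8` → z = 8
`check = (n > num) or (num > z and n < z)` → check = False
So check = False

Answer: False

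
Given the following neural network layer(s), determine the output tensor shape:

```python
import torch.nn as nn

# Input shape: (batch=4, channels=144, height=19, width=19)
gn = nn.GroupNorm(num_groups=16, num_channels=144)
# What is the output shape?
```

Input: (4, 144, 19, 19) -> Output: (4, 144, 19, 19)

Answer: (4, 144, 19, 19)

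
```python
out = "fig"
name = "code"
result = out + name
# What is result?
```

Trace:
`out = "fig"` → out = 'fig'
`name = "code"` → name = 'code'
`result = out + name` → result = 'figcode'
So result = 'figcode'

Answer: 'figcode'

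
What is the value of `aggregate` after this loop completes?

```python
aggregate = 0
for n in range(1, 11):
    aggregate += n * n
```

Sum of squares 1² to 10² = 385
`aggregate` takes the values: 0 → 1 → 5 → 14 → 30 → 55 → 91 → 140 → 204 → 285 → 385

Answer: 385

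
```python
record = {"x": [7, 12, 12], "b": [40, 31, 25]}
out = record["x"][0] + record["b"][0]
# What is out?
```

Trace:
`record = {"x": [7, 12, 12], "b": [40, 31, 25]}` → record = {'x': [7, 12, 12], 'b': [40, 31, 25]}
`out = record["x"][0] + record["b"][0]` → out = 47
So out = 47

Answer: 47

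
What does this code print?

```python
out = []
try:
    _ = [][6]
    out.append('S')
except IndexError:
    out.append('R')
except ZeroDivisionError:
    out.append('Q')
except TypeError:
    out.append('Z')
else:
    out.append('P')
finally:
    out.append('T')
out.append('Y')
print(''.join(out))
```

Execution trace: 'R' (except IndexError) → 'T' (finally) → 'Y' (after the try/except). Output: RTY

Answer: RTY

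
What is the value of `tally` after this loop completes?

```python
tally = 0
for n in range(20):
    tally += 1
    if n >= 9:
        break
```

Loop breaks when n reaches 9, tally is 10
`tally` takes the values: 0 → 1 → 2 → 3 → 4 → 5 → 6 → 7 → 8 → 9 → 10

Answer: 10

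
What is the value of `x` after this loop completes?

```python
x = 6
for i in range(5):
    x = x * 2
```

Multiply by 2, 5 times: 6 * 2^5 = 192
`x` takes the values: 6 → 12 → 24 → 48 → 96 → 192

Answer: 192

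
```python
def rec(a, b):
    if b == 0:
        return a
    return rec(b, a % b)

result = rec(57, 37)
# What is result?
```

rec(57, 37) -> rec(37, 20) -> rec(20, 17) -> rec(17, 3) -> rec(3, 2) -> rec(2, 1) -> rec(1, 0) -> 1

Answer: 1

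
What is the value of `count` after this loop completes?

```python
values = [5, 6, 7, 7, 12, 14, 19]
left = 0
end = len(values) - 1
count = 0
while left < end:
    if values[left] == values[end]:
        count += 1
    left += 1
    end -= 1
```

Count matching pairs from ends
`count` takes the values: 0

Answer: 0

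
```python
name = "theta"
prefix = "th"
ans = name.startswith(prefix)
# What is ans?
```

Trace:
`name = "theta"` → name = 'theta'
`prefix = "th"` → prefix = 'th'
`ans = name.startswith(prefix)` → ans = True
So ans = True

Answer: True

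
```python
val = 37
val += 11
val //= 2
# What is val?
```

Trace:
`val = 37` → val = 37
`val += 11` → val = 48
`val //= 2` → val = 24
So val = 24

Answer: 24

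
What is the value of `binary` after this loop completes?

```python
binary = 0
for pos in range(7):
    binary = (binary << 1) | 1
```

Build 7 consecutive 1-bits: 0b1111111
`binary` takes the values: 0 → 1 → 3 → 7 → 15 → 31 → 63 → 127

Answer: 127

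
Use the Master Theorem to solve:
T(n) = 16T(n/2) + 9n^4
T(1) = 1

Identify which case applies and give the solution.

a=16, b=2, f(n)=9n^4. log_2(16) = 4. Since c=4 = 4, Case 2 applies: T(n) = Θ(n^log_b(a) · log n) = O(n^4 log n).

Answer: O(n^4 log n) - Case 2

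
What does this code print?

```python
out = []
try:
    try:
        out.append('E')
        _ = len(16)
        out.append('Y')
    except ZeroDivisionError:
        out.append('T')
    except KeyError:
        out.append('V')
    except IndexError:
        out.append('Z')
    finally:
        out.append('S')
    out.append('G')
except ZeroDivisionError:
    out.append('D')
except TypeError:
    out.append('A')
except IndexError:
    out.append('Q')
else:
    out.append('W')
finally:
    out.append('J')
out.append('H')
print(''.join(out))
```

Execution trace: 'E' (inner try body) → 'S' (inner finally) → 'A' (except TypeError) → 'J' (finally) → 'H' (after the try/except). Output: ESAJH

Answer: ESAJH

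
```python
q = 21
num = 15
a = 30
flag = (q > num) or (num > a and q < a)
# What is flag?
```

Trace:
`q = 21` → q = 21
`num = 15` → num = 15
`a = 30` → a = 30
`flag = (q > num) or (num > a and q < a)` → flag = True
So flag = True

Answer: True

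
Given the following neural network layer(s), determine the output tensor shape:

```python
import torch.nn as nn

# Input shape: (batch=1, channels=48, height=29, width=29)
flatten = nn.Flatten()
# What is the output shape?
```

Input: (1, 48, 29, 29) -> Output: (1, 40368)

Answer: (1, 40368)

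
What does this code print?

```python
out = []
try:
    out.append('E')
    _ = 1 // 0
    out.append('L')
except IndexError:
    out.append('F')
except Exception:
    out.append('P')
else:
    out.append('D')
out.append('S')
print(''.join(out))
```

Execution trace: 'E' (try body) → 'P' (except Exception) → 'S' (after the try/except). Output: EPS

Answer: EPS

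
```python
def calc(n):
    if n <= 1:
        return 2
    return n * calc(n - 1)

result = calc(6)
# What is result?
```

calc(6) = 6 * 5 * 4 * 3 * 2 * 2 = 1440

Answer: 1440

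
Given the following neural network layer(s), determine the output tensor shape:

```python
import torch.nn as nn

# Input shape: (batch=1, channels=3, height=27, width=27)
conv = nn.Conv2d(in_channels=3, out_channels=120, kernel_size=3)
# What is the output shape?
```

Input: (1, 3, 27, 27) -> Output: (1, 120, 25, 25)

Answer: (1, 120, 25, 25)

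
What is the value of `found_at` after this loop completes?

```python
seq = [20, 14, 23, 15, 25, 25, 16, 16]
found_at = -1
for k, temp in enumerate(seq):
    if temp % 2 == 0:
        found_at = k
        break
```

First even number index in [20, 14, 23, 15, 25, 25, 16, 16]
`found_at` takes the values: -1 → 0

Answer: 0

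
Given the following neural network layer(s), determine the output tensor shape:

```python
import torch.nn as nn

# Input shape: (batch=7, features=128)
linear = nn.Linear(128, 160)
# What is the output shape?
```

Input: (7, 128) -> Output: (7, 160)

Answer: (7, 160)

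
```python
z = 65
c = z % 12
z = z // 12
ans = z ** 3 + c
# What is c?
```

Trace:
`z = 65` → z = 65
`c = z % 12` → c = 5
`z = z // 12` → z = 5
`ans = z ** 3 + c` → ans = 130
So c = 5

Answer: 5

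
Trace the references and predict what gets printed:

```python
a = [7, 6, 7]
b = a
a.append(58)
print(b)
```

Key concept: basic list aliasing.
Step by step:
`a = [7, 6, 7]` → a = [7, 6, 7]
`b = a` → b = [7, 6, 7] (same object as a)
`a.append(58)` → a = [7, 6, 7, 58] (same object as b); b = [7, 6, 7, 58] (same object as a)
`print(b)` → prints [7, 6, 7, 58]

Answer: [7, 6, 7, 58]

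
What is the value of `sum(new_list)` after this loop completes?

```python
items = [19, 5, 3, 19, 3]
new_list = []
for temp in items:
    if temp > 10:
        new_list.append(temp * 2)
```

Sum of doubled values > 10
`new_list` takes the values: [] → [38] → [38, 38]
So `sum(new_list)` = 76

Answer: 76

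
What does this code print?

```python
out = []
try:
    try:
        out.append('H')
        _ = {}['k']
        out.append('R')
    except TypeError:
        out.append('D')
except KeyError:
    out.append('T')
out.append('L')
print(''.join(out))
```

Execution trace: 'H' (try body) → 'T' (outer except KeyError) → 'L' (after the try/except). Output: HTL

Answer: HTL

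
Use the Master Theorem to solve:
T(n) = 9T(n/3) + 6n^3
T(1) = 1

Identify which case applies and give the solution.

a=9, b=3, f(n)=6n^3. log_3(9) = 2. Since c=3 > 2 and the regularity condition holds (9(n/3)^3 = (9/3^3)n^3 with 9/3^3 < 1), Case 3 applies: T(n) = Θ(f(n)) = O(n^3).

Answer: O(n^3) - Case 3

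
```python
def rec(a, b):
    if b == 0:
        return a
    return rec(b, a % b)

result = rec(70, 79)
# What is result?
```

rec(70, 79) -> rec(79, 70) -> rec(70, 9) -> rec(9, 7) -> rec(7, 2) -> rec(2, 1) -> rec(1, 0) -> 1

Answer: 1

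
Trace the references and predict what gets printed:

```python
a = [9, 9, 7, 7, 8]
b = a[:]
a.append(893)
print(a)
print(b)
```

Key concept: slice [:] creates copy.
Step by step:
`a = [9, 9, 7, 7, 8]` → a = [9, 9, 7, 7, 8]
`b = a[:]` → b = [9, 9, 7, 7, 8]
`a.append(893)` → a = [9, 9, 7, 7, 8, 893]
`print(a)` → prints [9, 9, 7, 7, 8, 893]
`print(b)` → prints [9, 9, 7, 7, 8]

Answer:
[9, 9, 7, 7, 8, 893]
[9, 9, 7, 7, 8]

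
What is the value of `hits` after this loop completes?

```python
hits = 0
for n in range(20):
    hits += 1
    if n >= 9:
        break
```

Loop breaks when n reaches 9, hits is 10
`hits` takes the values: 0 → 1 → 2 → 3 → 4 → 5 → 6 → 7 → 8 → 9 → 10

Answer: 10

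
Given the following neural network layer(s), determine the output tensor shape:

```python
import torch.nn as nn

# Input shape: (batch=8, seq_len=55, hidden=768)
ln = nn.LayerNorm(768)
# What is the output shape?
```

Input: (8, 55, 768) -> Output: (8, 55, 768)

Answer: (8, 55, 768)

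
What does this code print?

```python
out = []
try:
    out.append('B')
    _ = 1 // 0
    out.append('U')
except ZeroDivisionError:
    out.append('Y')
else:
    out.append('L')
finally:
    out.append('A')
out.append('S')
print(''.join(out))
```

Execution trace: 'B' (try body) → 'Y' (except ZeroDivisionError) → 'A' (finally) → 'S' (after the try/except). Output: BYAS

Answer: BYAS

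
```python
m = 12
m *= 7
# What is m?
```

Trace:
`m = 12` → m = 12
`m *= 7` → m = 84
So m = 84

Answer: 84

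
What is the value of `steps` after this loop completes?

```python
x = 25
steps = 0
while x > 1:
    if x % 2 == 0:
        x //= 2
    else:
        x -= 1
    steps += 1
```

Steps to reduce 25 to 1
`steps` takes the values: 0 → 1 → 2 → 3 → 4 → 5 → 6

Answer: 6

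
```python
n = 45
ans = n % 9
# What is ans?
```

Trace:
`n = 45` → n = 45
`ans = n % 9` → ans = 0
So ans = 0

Answer: 0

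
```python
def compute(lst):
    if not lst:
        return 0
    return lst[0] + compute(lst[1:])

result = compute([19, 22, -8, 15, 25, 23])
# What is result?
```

19 + 22 + (-8) + 15 + 25 + 23 + 0 = 96

Answer: 96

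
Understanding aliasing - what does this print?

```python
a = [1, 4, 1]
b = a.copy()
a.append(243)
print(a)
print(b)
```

Key concept: list.copy() creates independent copy.
Step by step:
`a = [1, 4, 1]` → a = [1, 4, 1]
`b = a.copy()` → b = [1, 4, 1]
`a.append(243)` → a = [1, 4, 1, 243]
`print(a)` → prints [1, 4, 1, 243]
`print(b)` → prints [1, 4, 1]

Answer:
[1, 4, 1, 243]
[1, 4, 1]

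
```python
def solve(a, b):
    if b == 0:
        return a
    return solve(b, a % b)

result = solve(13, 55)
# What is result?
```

solve(13, 55) -> solve(55, 13) -> solve(13, 3) -> solve(3, 1) -> solve(1, 0) -> 1

Answer: 1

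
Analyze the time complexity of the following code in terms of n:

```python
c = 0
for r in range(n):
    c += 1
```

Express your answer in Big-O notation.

Each loop level contributes: n. Multiplying the contributions gives O(n).

Answer: O(n)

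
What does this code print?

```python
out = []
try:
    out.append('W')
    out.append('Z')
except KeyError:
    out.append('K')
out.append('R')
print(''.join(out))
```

Execution trace: 'W' (try body) → 'Z' (try body, no exception) → 'R' (after the try/except). Output: WZR

Answer: WZR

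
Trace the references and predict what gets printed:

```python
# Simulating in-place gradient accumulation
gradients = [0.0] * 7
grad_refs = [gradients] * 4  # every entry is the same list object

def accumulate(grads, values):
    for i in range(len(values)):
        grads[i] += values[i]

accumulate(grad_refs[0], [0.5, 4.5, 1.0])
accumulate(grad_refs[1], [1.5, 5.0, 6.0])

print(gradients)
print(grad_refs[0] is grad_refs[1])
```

Key concept: gradient accumulation aliasing.
Step by step:
`gradients = [0.0] * 7` → gradients = [0.0, 0.0, 0.0, 0.0, 0.0, 0.0, 0.0]
`grad_refs = [gradients] * 4` → grad_refs = [[0.0, 0.0, 0.0, 0.0, 0.0, 0.0, 0.0], [0.0, 0.0, 0.0, 0.0, 0.0, 0.0, 0.0], [0.0, 0.0, 0.0, 0.0, 0.0, 0.0, 0.0], [0.0, 0.0, 0.0, 0.0, 0.0, 0.0, 0.0]]
`accumulate(grad_refs[0], [0.5, 4.5, 1.0])` → gradients = [0.5, 4.5, 1.0, 0.0, 0.0, 0.0, 0.0]; grad_refs = [[0.5, 4.5, 1.0, 0.0, 0.0, 0.0, 0.0], [0.5, 4.5, 1.0, 0.0, 0.0, 0.0, 0.0], [0.5, 4.5, 1.0, 0.0, 0.0, 0.0, 0.0], [0.5, 4.5, 1.0, 0.0, 0.0, 0.0, 0.0]]
`accumulate(grad_refs[1], [1.5, 5.0, 6.0])` → gradients = [2.0, 9.5, 7.0, 0.0, 0.0, 0.0, 0.0]; grad_refs = [[2.0, 9.5, 7.0, 0.0, 0.0, 0.0, 0.0], [2.0, 9.5, 7.0, 0.0, 0.0, 0.0, 0.0], [2.0, 9.5, 7.0, 0.0, 0.0, 0.0, 0.0], [2.0, 9.5, 7.0, 0.0, 0.0, 0.0, 0.0]]
`print(gradients)` → prints [2.0, 9.5, 7.0, 0.0, 0.0, 0.0, 0.0]
`print(grad_refs[0] is grad_refs[1])` → prints True

Answer:
[2.0, 9.5, 7.0, 0.0, 0.0, 0.0, 0.0]
True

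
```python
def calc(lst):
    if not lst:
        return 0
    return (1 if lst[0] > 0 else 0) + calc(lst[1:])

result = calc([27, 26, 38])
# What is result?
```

Count of positive elements in [27, 26, 38] = 3

Answer: 3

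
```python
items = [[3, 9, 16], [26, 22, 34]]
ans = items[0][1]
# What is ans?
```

Trace:
`items = [[3, 9, 16], [26, 22, 34]]` → items = [[3, 9, 16], [26, 22, 34]]
`ans = items[0][1]` → ans = 9
So ans = 9

Answer: 9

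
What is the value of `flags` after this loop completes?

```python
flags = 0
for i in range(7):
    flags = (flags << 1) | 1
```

Build 7 consecutive 1-bits: 0b1111111
`flags` takes the values: 0 → 1 → 3 → 7 → 15 → 31 → 63 → 127

Answer: 127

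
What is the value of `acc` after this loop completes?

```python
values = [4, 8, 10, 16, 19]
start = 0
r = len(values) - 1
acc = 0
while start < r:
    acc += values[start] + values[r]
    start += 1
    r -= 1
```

Sum of pairs from ends
`acc` takes the values: 0 → 23 → 47

Answer: 47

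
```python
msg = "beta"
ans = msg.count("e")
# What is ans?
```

Trace:
`msg = "beta"` → msg = 'beta'
`ans = msg.count("e")` → ans = 1
So ans = 1

Answer: 1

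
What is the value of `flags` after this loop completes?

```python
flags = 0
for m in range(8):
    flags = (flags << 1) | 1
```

Build 8 consecutive 1-bits: 0b11111111
`flags` takes the values: 0 → 1 → 3 → 7 → 15 → 31 → 63 → 127 → 255

Answer: 255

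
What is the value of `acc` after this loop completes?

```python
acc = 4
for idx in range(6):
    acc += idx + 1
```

Start at 4, add 1 to 6 = 25
`acc` takes the values: 4 → 5 → 7 → 10 → 14 → 19 → 25

Answer: 25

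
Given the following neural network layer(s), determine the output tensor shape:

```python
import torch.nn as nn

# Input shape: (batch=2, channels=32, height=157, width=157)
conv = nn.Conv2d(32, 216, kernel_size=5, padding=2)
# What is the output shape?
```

Input: (2, 32, 157, 157) -> Output: (2, 216, 157, 157)

Answer: (2, 216, 157, 157)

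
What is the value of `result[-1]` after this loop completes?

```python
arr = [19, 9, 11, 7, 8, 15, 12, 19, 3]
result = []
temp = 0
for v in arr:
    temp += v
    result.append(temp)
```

Cumulative sum ends at 103
`result` takes the values: [] → [19] → [19, 28] → [19, 28, 39] → [19, 28, 39, 46] → [19, 28, 39, 46, 54] → [19, 28, 39, 46, 54, 69] → [19, 28, 39, 46, 54, 69, 81] → [19, 28, 39, 46, 54, 69, 81, 100] → [19, 28, 39, 46, 54, 69, 81, 100, 103]
So `result[-1]` = 103

Answer: 103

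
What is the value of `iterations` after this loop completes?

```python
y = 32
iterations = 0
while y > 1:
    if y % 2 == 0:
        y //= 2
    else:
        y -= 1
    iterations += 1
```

Steps to reduce 32 to 1
`iterations` takes the values: 0 → 1 → 2 → 3 → 4 → 5

Answer: 5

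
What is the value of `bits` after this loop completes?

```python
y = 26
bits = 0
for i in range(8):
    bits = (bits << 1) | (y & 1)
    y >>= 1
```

Reverse lowest 8 bits of 26
`bits` takes the values: 0 → 1 → 2 → 5 → 11 → 22 → 44 → 88

Answer: 88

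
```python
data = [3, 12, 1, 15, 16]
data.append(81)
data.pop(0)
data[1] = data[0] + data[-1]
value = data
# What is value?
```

Trace:
`data = [3, 12, 1, 15, 16]` → data = [3, 12, 1, 15, 16]
`data.append(81)` → data = [3, 12, 1, 15, 16, 81]
`data.pop(0)` → data = [12, 1, 15, 16, 81]
`data[1] = data[0] + data[-1]` → data = [12, 93, 15, 16, 81]
`value = data` → value = [12, 93, 15, 16, 81]
So value = [12, 93, 15, 16, 81]

Answer: [12, 93, 15, 16, 81]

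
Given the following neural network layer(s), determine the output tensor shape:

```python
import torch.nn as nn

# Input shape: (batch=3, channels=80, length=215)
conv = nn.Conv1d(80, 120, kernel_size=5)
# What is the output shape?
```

Input: (3, 80, 215) -> Output: (3, 120, 211)

Answer: (3, 120, 211)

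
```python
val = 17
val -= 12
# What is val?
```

Trace:
`val = 17` → val = 17
`val -= 12` → val = 5
So val = 5

Answer: 5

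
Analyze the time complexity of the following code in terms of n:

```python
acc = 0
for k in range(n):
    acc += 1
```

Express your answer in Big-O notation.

Each loop level contributes: n. Multiplying the contributions gives O(n).

Answer: O(n)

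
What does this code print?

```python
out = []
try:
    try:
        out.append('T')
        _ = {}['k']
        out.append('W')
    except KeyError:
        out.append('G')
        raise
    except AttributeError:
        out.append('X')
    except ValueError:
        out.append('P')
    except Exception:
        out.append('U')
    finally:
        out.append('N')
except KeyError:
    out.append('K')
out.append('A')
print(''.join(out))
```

Execution trace: 'T' (inner try body) → 'G' (inner except KeyError) → 'N' (inner finally) → 'K' (outer except KeyError) → 'A' (after the try/except). Output: TGNKA

Answer: TGNKA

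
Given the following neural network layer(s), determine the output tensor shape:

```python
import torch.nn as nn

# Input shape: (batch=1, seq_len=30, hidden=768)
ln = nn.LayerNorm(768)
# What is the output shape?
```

Input: (1, 30, 768) -> Output: (1, 30, 768)

Answer: (1, 30, 768)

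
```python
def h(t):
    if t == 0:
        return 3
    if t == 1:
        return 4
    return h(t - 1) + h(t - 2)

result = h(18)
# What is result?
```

Build up from base cases: h(0)=3, h(1)=4, h(2)=7, h(3)=11, h(4)=18, h(5)=29, h(6)=47, ..., h(18)=15127

Answer: 15127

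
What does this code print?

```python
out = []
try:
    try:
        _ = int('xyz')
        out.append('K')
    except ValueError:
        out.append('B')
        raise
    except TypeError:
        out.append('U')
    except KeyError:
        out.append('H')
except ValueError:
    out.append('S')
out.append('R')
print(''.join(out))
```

Execution trace: 'B' (inner except ValueError) → 'S' (outer except ValueError) → 'R' (after the try/except). Output: BSR

Answer: BSR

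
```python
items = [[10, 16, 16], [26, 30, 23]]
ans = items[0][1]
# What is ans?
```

Trace:
`items = [[10, 16, 16], [26, 30, 23]]` → items = [[10, 16, 16], [26, 30, 23]]
`ans = items[0][1]` → ans = 16
So ans = 16

Answer: 16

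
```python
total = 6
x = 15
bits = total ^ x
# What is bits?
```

Trace:
`total = 6` → total = 6
`x = 15` → x = 15
`bits = total ^ x` → bits = 9
So bits = 9

Answer: 9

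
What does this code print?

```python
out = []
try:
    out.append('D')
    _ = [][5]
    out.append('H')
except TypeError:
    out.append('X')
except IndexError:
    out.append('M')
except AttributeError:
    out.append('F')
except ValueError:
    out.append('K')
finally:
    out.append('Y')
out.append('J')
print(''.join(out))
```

Execution trace: 'D' (try body) → 'M' (except IndexError) → 'Y' (finally) → 'J' (after the try/except). Output: DMYJ

Answer: DMYJ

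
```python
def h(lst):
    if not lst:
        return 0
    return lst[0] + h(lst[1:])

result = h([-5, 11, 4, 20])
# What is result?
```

(-5) + 11 + 4 + 20 + 0 = 30

Answer: 30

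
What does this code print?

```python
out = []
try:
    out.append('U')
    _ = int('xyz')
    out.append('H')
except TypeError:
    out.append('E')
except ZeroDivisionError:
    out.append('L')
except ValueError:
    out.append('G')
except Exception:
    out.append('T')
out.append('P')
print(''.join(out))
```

Execution trace: 'U' (try body) → 'G' (except ValueError) → 'P' (after the try/except). Output: UGP

Answer: UGP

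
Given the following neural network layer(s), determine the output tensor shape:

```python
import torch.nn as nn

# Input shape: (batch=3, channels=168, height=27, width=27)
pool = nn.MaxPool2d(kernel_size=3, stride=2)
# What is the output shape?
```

Input: (3, 168, 27, 27) -> Output: (3, 168, 13, 13)

Answer: (3, 168, 13, 13)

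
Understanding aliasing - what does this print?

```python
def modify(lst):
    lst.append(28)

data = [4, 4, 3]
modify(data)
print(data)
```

Key concept: function modifies passed list.
Step by step:
`data = [4, 4, 3]` → data = [4, 4, 3]
`modify(data)` → data = [4, 4, 3, 28]
`print(data)` → prints [4, 4, 3, 28]

Answer: [4, 4, 3, 28]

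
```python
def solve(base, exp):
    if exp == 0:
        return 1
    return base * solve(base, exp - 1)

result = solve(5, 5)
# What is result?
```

solve(5, 5) = 5 * 5 * 5 * 5 * 5 = 3125

Answer: 3125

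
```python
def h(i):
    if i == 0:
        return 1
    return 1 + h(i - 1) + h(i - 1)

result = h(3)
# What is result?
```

h(i) = 1 + 2·h(i-1), h(0)=1. Closed form: (1+1)·2^3 - 1 = 15.

Answer: 15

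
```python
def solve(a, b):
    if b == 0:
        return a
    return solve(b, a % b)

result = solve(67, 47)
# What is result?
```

solve(67, 47) -> solve(47, 20) -> solve(20, 7) -> solve(7, 6) -> solve(6, 1) -> solve(1, 0) -> 1

Answer: 1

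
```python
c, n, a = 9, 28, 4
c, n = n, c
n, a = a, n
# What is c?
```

Trace:
`c, n, a = 9, 28, 4` → c = 9; n = 28; a = 4
`c, n = n, c` → c = 28; n = 9
`n, a = a, n` → n = 4; a = 9
So c = 28

Answer: 28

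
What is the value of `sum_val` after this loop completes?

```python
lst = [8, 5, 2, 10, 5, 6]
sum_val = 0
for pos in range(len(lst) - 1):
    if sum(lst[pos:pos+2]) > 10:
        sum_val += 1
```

Count windows with sum > 10
`sum_val` takes the values: 0 → 1 → 2 → 3 → 4

Answer: 4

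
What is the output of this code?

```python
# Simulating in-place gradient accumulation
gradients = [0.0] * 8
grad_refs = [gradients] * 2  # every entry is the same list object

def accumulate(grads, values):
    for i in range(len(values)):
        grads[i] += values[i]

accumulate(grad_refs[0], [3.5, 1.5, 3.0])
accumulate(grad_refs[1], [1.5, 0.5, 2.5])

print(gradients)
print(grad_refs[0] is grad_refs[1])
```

Key concept: gradient accumulation aliasing.
Step by step:
`gradients = [0.0] * 8` → gradients = [0.0, 0.0, 0.0, 0.0, 0.0, 0.0, 0.0, 0.0]
`grad_refs = [gradients] * 2` → grad_refs = [[0.0, 0.0, 0.0, 0.0, 0.0, 0.0, 0.0, 0.0], [0.0, 0.0, 0.0, 0.0, 0.0, 0.0, 0.0, 0.0]]
`accumulate(grad_refs[0], [3.5, 1.5, 3.0])` → gradients = [3.5, 1.5, 3.0, 0.0, 0.0, 0.0, 0.0, 0.0]; grad_refs = [[3.5, 1.5, 3.0, 0.0, 0.0, 0.0, 0.0, 0.0], [3.5, 1.5, 3.0, 0.0, 0.0, 0.0, 0.0, 0.0]]
`accumulate(grad_refs[1], [1.5, 0.5, 2.5])` → gradients = [5.0, 2.0, 5.5, 0.0, 0.0, 0.0, 0.0, 0.0]; grad_refs = [[5.0, 2.0, 5.5, 0.0, 0.0, 0.0, 0.0, 0.0], [5.0, 2.0, 5.5, 0.0, 0.0, 0.0, 0.0, 0.0]]
`print(gradients)` → prints [5.0, 2.0, 5.5, 0.0, 0.0, 0.0, 0.0, 0.0]
`print(grad_refs[0] is grad_refs[1])` → prints True

Answer:
[5.0, 2.0, 5.5, 0.0, 0.0, 0.0, 0.0, 0.0]
True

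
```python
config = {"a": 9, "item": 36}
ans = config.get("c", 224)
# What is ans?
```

Trace:
`config = {"a": 9, "item": 36}` → config = {'a': 9, 'item': 36}
`ans = config.get("c", 224)` → ans = 224
So ans = 224

Answer: 224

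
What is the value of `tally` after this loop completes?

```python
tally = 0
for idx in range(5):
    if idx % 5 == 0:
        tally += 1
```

Count numbers divisible by 5 in range(5)
`tally` takes the values: 0 → 1

Answer: 1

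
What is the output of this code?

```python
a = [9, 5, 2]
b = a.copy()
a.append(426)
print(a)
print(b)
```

Key concept: list.copy() creates independent copy.
Step by step:
`a = [9, 5, 2]` → a = [9, 5, 2]
`b = a.copy()` → b = [9, 5, 2]
`a.append(426)` → a = [9, 5, 2, 426]
`print(a)` → prints [9, 5, 2, 426]
`print(b)` → prints [9, 5, 2]

Answer:
[9, 5, 2, 426]
[9, 5, 2]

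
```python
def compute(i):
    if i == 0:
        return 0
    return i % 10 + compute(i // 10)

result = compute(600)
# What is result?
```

Sum of digits of 600: 0 + 0 + 6 = 6

Answer: 6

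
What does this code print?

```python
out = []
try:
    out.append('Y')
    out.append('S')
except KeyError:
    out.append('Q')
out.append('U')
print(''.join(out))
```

Execution trace: 'Y' (try body) → 'S' (try body, no exception) → 'U' (after the try/except). Output: YSU

Answer: YSU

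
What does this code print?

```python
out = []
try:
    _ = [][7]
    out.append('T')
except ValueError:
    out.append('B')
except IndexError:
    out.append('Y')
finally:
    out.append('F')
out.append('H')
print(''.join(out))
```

Execution trace: 'Y' (except IndexError) → 'F' (finally) → 'H' (after the try/except). Output: YFH

Answer: YFH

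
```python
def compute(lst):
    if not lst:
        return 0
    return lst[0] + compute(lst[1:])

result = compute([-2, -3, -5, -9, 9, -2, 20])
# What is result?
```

(-2) + (-3) + (-5) + (-9) + 9 + (-2) + 20 + 0 = 8

Answer: 8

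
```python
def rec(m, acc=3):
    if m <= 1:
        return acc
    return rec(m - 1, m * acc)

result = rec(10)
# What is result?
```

Accumulator trace (n, acc): (10, 3) -> (9, 30) -> (8, 270) -> (7, 2160) -> (6, 15120) -> (5, 90720) -> (4, 453600) -> (3, 1814400) -> (2, 5443200) -> (1, 10886400) -> return 10886400

Answer: 10886400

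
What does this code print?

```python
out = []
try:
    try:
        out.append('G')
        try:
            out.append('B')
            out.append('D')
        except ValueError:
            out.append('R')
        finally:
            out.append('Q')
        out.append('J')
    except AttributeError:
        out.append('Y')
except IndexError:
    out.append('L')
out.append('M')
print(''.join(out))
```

Execution trace: 'G' (try body) → 'B' (inner try body) → 'D' (inner try body, no exception) → 'Q' (inner finally) → 'J' (try body, no exception) → 'M' (after the try/except). Output: GBDQJM

Answer: GBDQJM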